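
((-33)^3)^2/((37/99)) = 127855328931/37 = 3455549430.57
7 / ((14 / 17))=17 / 2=8.50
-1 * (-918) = 918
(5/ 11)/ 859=5/ 9449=0.00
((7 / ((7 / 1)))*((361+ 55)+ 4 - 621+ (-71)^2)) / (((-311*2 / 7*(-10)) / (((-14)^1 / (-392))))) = 121 / 622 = 0.19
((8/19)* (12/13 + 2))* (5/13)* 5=400/169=2.37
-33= -33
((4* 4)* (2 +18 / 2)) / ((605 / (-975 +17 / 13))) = -202528 / 715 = -283.26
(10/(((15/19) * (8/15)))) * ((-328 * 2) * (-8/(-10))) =-12464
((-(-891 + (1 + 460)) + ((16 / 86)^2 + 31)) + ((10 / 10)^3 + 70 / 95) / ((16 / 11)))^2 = 67504821005976201 / 315951913216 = 213655.36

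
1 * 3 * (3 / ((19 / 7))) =63 / 19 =3.32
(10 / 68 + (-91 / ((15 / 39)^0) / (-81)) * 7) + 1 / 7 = 157195 / 19278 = 8.15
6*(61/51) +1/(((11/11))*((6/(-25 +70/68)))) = 649/204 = 3.18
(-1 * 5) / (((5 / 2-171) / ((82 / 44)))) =0.06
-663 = -663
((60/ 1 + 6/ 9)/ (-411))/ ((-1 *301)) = 26/ 53019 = 0.00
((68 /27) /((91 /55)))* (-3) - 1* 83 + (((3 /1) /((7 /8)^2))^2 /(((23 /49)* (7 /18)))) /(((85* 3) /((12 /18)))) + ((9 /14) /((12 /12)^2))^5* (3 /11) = -118157914212379 /1353210899040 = -87.32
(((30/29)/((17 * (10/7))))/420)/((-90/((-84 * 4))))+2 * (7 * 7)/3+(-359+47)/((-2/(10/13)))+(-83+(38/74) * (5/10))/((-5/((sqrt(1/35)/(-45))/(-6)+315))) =2041 * sqrt(35)/1165500+14680789211/2736150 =5365.50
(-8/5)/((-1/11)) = 88/5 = 17.60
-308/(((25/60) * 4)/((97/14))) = -6402/5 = -1280.40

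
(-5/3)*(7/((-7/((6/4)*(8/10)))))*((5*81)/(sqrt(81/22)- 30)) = -59400/2191- 810*sqrt(22)/2191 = -28.84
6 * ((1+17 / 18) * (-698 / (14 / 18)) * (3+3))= -62820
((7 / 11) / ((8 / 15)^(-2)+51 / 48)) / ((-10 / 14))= -3136 / 16115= -0.19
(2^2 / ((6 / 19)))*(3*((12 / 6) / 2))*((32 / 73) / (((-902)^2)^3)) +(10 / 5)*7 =8600231606514585441 / 614302257608184673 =14.00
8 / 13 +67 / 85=1551 / 1105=1.40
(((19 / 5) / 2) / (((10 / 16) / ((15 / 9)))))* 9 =228 / 5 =45.60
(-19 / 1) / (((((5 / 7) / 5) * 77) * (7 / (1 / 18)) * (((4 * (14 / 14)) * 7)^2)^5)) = -19 / 410528718639857664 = -0.00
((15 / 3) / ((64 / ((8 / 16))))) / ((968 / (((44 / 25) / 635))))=1 / 8940800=0.00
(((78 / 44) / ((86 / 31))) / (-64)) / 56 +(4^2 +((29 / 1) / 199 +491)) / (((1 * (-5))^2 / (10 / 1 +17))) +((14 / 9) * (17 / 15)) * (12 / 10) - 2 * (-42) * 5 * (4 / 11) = 42661700828317 / 60723210240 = 702.56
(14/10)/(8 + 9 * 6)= 7/310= 0.02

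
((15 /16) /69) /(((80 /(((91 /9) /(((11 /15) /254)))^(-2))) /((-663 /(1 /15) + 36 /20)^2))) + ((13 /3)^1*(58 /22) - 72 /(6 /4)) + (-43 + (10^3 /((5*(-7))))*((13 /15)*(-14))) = 361020672993451139 /1351670199880000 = 267.09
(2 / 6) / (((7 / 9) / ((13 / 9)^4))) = 28561 / 15309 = 1.87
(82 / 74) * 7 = 287 / 37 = 7.76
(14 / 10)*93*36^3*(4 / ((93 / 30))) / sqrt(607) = 318143.05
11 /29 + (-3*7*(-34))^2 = 14784095 /29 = 509796.38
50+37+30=117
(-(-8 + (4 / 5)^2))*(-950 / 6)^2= 1660600 / 9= 184511.11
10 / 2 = 5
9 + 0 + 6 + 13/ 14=223/ 14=15.93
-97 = -97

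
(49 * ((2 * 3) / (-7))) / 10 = -21 / 5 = -4.20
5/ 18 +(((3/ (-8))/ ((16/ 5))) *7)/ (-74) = 24625/ 85248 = 0.29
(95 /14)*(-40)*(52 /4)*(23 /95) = -5980 /7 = -854.29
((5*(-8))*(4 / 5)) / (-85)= 32 / 85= 0.38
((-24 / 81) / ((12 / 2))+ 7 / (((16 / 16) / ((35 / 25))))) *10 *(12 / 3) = 31592 / 81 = 390.02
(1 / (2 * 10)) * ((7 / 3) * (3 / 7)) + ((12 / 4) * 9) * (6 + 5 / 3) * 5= 20701 / 20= 1035.05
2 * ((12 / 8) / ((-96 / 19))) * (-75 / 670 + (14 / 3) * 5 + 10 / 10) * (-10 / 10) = 185003 / 12864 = 14.38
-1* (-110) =110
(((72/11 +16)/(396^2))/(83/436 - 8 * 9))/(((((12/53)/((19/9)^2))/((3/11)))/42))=-452552849/1002510015903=-0.00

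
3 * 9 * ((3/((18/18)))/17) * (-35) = -2835/17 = -166.76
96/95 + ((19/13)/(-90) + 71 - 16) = 1244753/22230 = 55.99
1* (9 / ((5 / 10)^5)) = 288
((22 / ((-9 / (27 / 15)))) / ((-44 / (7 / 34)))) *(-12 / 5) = -21 / 425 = -0.05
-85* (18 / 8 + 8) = -3485 / 4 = -871.25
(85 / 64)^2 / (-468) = -7225 / 1916928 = -0.00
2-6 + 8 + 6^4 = 1300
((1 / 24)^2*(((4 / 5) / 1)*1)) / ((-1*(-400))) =1 / 288000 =0.00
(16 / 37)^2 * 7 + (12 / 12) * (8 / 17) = 41416 / 23273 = 1.78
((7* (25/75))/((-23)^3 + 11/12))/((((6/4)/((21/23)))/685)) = -268520/3357839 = -0.08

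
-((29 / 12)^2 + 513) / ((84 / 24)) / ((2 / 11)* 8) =-821843 / 8064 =-101.92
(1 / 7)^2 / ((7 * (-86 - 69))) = -1 / 53165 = -0.00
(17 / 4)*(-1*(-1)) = 4.25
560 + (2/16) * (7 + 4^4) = 4743/8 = 592.88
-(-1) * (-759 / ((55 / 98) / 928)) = -6275136 / 5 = -1255027.20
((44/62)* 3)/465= 22/4805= 0.00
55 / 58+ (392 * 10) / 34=114615 / 986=116.24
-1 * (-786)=786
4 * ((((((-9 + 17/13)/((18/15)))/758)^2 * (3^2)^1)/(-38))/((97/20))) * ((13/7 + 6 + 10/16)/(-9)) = 1953125/148346535519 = 0.00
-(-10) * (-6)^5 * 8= -622080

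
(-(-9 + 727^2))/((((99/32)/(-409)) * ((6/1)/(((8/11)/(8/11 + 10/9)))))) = 13834539520/3003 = 4606906.27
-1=-1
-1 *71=-71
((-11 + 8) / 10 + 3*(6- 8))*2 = -63 / 5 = -12.60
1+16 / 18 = 17 / 9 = 1.89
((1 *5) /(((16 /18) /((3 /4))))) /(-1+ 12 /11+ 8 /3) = 4455 /2912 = 1.53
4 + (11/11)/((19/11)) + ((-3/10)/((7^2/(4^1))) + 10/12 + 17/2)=193943/13965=13.89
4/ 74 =2/ 37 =0.05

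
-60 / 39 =-20 / 13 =-1.54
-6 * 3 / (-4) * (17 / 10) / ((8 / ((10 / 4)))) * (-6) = -14.34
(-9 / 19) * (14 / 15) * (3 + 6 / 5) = -882 / 475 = -1.86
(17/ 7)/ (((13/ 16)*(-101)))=-272/ 9191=-0.03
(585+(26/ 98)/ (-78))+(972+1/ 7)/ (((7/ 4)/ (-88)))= -48299.90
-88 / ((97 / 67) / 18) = -106128 / 97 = -1094.10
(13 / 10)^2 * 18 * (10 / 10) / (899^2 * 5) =1521 / 202050250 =0.00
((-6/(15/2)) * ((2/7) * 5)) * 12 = -96/7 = -13.71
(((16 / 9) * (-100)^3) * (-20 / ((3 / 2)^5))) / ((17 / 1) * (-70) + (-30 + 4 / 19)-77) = -194560000000 / 53885493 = -3610.62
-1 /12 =-0.08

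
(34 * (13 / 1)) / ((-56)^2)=221 / 1568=0.14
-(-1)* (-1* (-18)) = 18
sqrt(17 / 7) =sqrt(119) / 7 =1.56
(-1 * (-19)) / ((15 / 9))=57 / 5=11.40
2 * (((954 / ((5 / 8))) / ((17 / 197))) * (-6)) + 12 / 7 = -212257.67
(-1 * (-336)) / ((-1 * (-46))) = 7.30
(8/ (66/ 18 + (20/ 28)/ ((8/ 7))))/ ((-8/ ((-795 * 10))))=190800/ 103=1852.43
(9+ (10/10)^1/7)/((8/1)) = 8/7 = 1.14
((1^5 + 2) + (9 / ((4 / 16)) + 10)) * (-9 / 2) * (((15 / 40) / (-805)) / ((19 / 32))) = 378 / 2185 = 0.17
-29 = -29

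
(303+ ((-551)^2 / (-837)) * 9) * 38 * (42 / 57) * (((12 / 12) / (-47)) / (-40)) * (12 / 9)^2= -15423632 / 196695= -78.41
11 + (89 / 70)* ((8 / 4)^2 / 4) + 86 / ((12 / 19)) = 15586 / 105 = 148.44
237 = 237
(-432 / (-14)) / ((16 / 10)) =19.29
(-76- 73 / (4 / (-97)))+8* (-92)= 958.25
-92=-92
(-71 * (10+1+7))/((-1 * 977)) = 1278/977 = 1.31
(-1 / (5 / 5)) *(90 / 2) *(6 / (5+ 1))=-45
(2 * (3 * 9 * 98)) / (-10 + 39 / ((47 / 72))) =17766 / 167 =106.38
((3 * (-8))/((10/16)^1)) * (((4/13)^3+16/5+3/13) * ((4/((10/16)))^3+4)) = -242768040192/6865625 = -35359.93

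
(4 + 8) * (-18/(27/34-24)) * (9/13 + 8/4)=85680/3419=25.06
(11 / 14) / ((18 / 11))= 121 / 252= 0.48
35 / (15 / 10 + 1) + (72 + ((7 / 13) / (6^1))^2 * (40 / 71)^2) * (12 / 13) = 2673431602 / 33225231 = 80.46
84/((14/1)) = 6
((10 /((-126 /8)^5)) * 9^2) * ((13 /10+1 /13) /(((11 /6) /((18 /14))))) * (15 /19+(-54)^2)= -2.35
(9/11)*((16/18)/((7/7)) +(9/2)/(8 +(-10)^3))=15791/21824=0.72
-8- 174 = -182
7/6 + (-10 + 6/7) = -335/42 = -7.98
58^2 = 3364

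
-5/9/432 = -0.00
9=9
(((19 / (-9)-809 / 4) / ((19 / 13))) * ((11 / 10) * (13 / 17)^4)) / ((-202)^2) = -0.00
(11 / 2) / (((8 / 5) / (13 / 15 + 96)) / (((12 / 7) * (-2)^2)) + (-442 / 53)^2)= 44896247 / 567747447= 0.08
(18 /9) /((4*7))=1 /14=0.07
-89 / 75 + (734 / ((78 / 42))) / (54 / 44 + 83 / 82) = 17262428 / 98475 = 175.30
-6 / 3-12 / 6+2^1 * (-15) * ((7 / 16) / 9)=-131 / 24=-5.46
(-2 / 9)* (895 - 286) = -406 / 3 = -135.33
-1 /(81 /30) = -10 /27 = -0.37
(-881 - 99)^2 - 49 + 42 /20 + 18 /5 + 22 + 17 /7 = 67226679 /70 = 960381.13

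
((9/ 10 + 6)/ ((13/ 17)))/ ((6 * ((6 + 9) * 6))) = 391/ 23400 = 0.02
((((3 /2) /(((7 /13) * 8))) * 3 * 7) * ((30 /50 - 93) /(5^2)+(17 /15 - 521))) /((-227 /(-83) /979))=-38887081233 /28375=-1370469.82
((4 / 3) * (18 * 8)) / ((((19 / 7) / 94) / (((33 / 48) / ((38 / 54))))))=2345112 / 361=6496.16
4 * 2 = 8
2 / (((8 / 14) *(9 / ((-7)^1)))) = -49 / 18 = -2.72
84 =84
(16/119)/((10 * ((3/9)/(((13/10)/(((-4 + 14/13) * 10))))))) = -507/282625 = -0.00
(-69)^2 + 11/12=57143/12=4761.92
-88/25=-3.52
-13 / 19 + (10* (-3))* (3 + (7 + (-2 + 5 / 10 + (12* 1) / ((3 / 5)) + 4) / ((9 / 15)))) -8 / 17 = -1426.15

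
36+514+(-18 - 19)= 513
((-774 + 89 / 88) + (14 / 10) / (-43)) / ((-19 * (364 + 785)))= 4875187 / 137680840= 0.04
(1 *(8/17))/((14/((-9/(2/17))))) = -18/7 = -2.57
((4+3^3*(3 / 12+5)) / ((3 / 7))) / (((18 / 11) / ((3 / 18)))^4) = 59749921 / 1632586752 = 0.04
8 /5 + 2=3.60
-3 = -3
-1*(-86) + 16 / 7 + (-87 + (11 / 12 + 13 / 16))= 1013 / 336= 3.01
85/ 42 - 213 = -8861/ 42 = -210.98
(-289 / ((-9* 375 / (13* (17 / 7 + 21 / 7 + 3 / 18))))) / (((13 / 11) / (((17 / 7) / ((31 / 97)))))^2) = 4469123769143 / 17354650950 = 257.52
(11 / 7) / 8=11 / 56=0.20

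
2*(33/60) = 11/10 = 1.10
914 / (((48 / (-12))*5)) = -457 / 10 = -45.70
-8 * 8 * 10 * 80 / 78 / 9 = -25600 / 351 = -72.93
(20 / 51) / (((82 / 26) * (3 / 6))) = 520 / 2091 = 0.25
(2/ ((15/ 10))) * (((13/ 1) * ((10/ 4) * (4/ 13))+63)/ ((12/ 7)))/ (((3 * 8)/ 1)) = 511/ 216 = 2.37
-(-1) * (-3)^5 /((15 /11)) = -891 /5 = -178.20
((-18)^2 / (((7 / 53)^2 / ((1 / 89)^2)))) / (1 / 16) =14561856 / 388129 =37.52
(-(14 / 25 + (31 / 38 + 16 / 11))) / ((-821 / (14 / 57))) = 69013 / 81504775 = 0.00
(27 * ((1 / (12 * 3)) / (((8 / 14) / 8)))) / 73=21 / 146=0.14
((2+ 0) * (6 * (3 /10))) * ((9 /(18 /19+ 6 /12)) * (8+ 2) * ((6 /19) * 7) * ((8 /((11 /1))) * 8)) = 1741824 /605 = 2879.05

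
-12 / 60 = -1 / 5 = -0.20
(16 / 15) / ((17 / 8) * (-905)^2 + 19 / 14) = 0.00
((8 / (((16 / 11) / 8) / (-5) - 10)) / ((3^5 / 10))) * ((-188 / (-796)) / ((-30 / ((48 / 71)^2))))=661760 / 5606655651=0.00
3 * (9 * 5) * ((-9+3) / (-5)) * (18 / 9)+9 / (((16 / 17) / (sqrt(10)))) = 153 * sqrt(10) / 16+324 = 354.24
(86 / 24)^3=79507 / 1728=46.01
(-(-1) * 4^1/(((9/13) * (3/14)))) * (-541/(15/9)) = -393848/45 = -8752.18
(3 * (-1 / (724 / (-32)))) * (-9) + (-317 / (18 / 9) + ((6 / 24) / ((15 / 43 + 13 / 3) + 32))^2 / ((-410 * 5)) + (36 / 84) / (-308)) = -233520625996796231 / 1462293587955200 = -159.69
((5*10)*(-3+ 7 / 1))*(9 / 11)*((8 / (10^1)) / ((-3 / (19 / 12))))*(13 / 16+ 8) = -13395 / 22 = -608.86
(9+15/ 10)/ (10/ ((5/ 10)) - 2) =7/ 12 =0.58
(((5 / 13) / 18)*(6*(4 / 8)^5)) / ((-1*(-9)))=5 / 11232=0.00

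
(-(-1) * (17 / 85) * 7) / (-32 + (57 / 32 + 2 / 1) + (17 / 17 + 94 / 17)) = -3808 / 58995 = -0.06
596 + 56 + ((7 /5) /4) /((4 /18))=26143 /40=653.58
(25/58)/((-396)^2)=25/9095328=0.00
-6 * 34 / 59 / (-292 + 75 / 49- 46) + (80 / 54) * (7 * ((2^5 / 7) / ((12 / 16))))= 4981202636 / 78791373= 63.22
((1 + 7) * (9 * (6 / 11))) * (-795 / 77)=-343440 / 847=-405.48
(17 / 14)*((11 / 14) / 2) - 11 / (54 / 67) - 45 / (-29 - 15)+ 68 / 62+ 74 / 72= -10.02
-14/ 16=-7/ 8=-0.88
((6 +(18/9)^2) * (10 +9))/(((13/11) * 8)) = 20.10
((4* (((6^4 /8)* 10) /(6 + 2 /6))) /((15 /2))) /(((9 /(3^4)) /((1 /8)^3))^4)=531441 /40802189312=0.00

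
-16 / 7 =-2.29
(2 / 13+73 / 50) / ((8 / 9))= 9441 / 5200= 1.82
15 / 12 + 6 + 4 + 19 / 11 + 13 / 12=464 / 33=14.06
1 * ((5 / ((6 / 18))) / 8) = 15 / 8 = 1.88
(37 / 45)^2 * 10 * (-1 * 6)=-5476 / 135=-40.56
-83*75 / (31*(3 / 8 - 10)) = 49800 / 2387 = 20.86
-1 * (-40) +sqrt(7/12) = sqrt(21)/6 +40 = 40.76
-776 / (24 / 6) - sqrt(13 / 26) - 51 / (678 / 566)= -26733 / 113 - sqrt(2) / 2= -237.28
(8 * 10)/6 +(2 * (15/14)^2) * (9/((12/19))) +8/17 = 930043/19992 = 46.52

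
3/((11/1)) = 3/11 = 0.27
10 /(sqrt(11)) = 3.02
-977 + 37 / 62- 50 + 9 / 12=-127181 / 124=-1025.65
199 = 199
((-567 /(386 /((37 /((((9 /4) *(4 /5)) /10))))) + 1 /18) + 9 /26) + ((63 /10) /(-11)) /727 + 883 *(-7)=-11706191154653 /1805802570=-6482.54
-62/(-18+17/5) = 310/73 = 4.25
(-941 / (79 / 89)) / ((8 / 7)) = -586243 / 632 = -927.60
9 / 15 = 3 / 5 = 0.60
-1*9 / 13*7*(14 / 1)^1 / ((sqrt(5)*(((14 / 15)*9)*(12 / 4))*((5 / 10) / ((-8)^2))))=-896*sqrt(5) / 13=-154.12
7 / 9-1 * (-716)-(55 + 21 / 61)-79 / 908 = 329675945 / 498492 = 661.35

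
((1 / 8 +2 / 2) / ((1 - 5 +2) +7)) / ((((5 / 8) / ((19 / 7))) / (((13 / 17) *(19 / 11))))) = 42237 / 32725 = 1.29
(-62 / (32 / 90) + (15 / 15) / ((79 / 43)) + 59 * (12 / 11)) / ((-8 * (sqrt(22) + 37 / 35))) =-985514425 / 1422712896 + 932243375 * sqrt(22) / 1422712896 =2.38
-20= -20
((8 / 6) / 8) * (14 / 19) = 7 / 57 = 0.12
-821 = -821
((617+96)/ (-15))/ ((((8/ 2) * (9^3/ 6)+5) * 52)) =-713/ 382980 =-0.00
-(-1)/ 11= 1/ 11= 0.09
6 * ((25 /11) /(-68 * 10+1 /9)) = -1350 /67309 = -0.02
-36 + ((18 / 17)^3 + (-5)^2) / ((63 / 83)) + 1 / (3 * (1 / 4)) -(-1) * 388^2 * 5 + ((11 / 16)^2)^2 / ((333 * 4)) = 753253337445063821 / 1000708767744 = 752719.83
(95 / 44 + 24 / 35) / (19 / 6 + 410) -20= -38163457 / 1908830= -19.99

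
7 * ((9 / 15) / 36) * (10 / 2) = 7 / 12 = 0.58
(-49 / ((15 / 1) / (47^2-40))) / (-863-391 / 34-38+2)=23618 / 3035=7.78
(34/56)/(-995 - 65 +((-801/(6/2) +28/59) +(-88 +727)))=-1003/1135792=-0.00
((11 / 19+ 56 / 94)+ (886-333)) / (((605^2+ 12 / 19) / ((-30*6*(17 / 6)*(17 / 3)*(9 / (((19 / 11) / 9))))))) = -205.19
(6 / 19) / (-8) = -3 / 76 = -0.04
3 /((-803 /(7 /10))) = -21 /8030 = -0.00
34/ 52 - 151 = -3909/ 26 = -150.35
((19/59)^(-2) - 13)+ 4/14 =-7762/2527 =-3.07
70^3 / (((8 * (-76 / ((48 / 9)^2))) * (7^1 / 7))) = -16046.78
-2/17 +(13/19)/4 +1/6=853/3876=0.22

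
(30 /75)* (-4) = -8 /5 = -1.60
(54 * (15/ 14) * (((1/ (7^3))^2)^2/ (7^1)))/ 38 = 405/ 25772476768262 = 0.00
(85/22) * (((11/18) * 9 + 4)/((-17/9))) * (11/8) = -855/32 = -26.72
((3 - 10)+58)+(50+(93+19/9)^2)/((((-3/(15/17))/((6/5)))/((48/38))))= -11640319/2907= -4004.24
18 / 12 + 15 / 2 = 9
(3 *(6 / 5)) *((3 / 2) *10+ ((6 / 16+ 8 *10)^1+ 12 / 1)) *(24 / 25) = 46386 / 125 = 371.09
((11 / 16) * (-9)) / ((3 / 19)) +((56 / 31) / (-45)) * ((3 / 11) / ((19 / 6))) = -20313457 / 518320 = -39.19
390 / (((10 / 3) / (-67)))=-7839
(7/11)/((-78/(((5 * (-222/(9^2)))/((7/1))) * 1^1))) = 185/11583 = 0.02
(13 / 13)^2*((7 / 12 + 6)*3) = 79 / 4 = 19.75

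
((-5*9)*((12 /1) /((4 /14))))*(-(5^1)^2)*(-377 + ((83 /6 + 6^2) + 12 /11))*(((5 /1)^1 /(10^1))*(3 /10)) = -101686725 /44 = -2311061.93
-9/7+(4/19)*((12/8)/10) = -834/665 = -1.25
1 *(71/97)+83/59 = 12240/5723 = 2.14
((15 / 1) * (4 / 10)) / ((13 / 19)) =114 / 13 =8.77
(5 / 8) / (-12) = -0.05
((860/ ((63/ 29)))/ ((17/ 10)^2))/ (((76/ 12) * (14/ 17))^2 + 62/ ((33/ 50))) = 1714625/ 1516382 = 1.13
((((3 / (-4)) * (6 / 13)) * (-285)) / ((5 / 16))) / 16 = 513 / 26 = 19.73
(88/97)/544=11/6596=0.00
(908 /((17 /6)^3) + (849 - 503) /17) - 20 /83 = 24479866 /407779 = 60.03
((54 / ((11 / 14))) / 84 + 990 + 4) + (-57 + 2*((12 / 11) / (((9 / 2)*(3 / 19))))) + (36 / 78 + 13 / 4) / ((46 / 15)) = 20281511 / 21528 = 942.10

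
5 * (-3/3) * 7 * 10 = -350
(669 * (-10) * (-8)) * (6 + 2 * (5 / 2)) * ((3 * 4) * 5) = 35323200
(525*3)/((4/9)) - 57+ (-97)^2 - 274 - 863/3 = 148009/12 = 12334.08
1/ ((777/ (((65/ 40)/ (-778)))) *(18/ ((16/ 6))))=-13/ 32643324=-0.00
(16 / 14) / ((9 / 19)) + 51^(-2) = 14645 / 6069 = 2.41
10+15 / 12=45 / 4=11.25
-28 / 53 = -0.53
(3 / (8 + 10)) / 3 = 1 / 18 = 0.06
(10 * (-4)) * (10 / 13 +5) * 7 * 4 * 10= -840000 / 13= -64615.38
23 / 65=0.35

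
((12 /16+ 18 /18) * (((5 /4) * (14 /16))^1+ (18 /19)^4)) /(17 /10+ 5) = 277216345 /558816448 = 0.50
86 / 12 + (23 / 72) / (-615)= 317317 / 44280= 7.17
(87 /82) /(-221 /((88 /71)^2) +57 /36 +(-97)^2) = 1010592 /8826664049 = 0.00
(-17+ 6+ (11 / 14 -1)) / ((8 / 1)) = -157 / 112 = -1.40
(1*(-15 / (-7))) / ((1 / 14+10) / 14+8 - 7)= 420 / 337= 1.25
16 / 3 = 5.33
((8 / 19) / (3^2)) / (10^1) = 4 / 855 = 0.00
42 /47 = 0.89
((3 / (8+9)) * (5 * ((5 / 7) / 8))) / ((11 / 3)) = 225 / 10472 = 0.02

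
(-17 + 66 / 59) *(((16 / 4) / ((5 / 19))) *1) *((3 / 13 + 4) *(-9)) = 7049988 / 767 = 9191.64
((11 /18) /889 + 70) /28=1120151 /448056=2.50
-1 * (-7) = 7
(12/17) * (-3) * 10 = -21.18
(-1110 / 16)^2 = 308025 / 64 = 4812.89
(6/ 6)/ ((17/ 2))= 2/ 17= 0.12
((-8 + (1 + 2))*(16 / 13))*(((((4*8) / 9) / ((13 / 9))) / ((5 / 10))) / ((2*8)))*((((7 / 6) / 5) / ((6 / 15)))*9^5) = -11022480 / 169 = -65221.78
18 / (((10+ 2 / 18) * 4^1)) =81 / 182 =0.45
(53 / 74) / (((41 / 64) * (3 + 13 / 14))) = 23744 / 83435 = 0.28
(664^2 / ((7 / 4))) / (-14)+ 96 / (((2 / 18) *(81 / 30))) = -866112 / 49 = -17675.76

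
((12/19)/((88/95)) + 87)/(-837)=-643/6138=-0.10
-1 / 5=-0.20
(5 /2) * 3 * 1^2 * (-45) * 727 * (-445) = 218372625 /2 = 109186312.50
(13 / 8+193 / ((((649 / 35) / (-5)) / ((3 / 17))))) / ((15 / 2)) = -667171 / 661980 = -1.01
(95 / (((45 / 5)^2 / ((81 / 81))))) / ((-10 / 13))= -247 / 162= -1.52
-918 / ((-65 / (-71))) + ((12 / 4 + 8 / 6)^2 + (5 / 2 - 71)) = -1231379 / 1170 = -1052.46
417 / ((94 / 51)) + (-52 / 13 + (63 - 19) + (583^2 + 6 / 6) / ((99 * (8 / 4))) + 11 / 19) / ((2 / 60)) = 3120301369 / 58938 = 52942.10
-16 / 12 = -4 / 3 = -1.33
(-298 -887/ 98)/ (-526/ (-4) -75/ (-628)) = -9448574/ 4050193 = -2.33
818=818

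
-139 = -139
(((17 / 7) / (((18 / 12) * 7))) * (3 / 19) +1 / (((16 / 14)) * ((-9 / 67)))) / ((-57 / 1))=434191 / 3820824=0.11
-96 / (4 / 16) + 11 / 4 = -1525 / 4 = -381.25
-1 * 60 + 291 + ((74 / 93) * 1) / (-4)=42929 / 186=230.80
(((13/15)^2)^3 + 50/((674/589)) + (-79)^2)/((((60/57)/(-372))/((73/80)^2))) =-75727202575563721123/40945500000000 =-1849463.37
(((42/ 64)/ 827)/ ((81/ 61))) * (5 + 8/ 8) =427/ 119088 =0.00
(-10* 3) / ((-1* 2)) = 15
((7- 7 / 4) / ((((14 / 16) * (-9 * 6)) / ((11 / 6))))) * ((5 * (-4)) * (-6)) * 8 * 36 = -7040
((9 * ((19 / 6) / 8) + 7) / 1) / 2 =169 / 32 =5.28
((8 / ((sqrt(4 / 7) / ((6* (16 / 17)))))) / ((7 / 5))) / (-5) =-384* sqrt(7) / 119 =-8.54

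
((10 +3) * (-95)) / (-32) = 38.59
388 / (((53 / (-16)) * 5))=-23.43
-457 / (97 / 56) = -25592 / 97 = -263.84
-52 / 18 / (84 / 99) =-143 / 42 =-3.40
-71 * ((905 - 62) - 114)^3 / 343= -27506854719 / 343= -80194911.72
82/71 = 1.15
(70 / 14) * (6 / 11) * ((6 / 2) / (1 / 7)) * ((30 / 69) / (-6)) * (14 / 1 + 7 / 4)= -33075 / 506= -65.37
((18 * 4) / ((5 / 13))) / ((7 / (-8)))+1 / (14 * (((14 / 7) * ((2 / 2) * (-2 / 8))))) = -214.09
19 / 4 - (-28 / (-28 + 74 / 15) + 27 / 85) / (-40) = 2816471 / 588200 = 4.79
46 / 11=4.18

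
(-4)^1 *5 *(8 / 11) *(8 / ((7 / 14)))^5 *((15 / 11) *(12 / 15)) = -16638561.32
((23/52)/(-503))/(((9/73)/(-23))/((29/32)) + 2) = -1119893/2539590664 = -0.00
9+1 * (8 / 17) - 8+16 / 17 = 41 / 17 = 2.41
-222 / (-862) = 111 / 431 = 0.26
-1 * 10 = -10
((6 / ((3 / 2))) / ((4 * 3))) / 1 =1 / 3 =0.33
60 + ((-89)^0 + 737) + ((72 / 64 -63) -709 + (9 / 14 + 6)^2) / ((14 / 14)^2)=27931 / 392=71.25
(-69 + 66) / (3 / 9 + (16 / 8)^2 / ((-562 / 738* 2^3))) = 5058 / 545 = 9.28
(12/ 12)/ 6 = 1/ 6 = 0.17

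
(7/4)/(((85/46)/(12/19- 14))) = -20447/1615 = -12.66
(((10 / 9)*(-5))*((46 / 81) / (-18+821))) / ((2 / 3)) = -1150 / 195129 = -0.01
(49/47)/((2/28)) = 686/47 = 14.60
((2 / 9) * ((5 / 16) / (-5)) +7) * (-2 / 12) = -503 / 432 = -1.16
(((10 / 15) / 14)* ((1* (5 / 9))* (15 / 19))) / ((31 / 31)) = 25 / 1197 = 0.02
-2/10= -0.20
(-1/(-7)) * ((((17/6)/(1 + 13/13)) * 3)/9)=17/252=0.07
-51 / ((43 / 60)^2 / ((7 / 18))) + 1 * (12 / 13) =-906012 / 24037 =-37.69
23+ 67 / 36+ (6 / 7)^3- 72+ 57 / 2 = -222377 / 12348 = -18.01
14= 14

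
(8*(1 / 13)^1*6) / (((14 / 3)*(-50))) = -36 / 2275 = -0.02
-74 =-74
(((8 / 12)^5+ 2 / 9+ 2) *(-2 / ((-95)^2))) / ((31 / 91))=-104104 / 67985325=-0.00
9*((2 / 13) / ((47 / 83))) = 1494 / 611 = 2.45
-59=-59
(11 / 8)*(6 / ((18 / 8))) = 11 / 3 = 3.67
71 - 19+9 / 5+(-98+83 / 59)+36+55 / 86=-156119 / 25370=-6.15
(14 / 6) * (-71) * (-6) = 994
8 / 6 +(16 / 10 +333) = 5039 / 15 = 335.93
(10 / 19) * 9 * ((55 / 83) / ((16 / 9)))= 22275 / 12616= 1.77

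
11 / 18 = 0.61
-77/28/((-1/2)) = 11/2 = 5.50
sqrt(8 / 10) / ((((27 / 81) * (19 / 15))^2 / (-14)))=-11340 * sqrt(5) / 361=-70.24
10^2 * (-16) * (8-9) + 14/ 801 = 1600.02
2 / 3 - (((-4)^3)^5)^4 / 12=-332306998946228968225951765070086142 / 3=-110768999648742989408650600000000000.00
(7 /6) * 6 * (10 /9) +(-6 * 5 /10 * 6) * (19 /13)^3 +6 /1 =-838730 /19773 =-42.42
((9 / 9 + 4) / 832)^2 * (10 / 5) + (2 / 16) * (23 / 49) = 996297 / 16959488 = 0.06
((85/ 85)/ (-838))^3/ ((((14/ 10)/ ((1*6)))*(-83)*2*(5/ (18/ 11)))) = 27/ 1880489348276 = 0.00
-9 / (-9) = 1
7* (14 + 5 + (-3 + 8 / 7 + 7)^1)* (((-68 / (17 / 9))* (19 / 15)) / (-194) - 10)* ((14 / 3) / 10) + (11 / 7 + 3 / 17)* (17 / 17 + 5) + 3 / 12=-2629696963 / 3462900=-759.39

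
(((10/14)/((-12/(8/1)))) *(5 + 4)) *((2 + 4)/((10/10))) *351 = -63180/7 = -9025.71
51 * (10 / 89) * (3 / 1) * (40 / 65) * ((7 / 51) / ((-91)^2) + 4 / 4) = 14480160 / 1368731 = 10.58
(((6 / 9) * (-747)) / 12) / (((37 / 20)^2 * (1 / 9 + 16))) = -29880 / 39701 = -0.75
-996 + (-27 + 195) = -828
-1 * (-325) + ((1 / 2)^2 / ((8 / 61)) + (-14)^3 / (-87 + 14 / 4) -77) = 1511115 / 5344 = 282.77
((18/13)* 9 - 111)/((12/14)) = -114.96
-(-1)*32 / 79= 32 / 79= 0.41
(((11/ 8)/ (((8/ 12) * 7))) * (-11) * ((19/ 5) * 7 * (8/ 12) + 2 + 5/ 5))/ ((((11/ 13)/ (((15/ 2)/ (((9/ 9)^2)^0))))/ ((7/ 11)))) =-12129/ 32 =-379.03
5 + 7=12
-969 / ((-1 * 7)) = 969 / 7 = 138.43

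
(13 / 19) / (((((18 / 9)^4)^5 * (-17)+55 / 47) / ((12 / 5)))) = -2444 / 26530718685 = -0.00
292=292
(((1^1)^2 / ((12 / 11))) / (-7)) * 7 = -11 / 12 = -0.92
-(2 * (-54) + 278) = -170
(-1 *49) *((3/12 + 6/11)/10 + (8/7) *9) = -44695/88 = -507.90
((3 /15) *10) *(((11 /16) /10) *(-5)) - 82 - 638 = -11531 /16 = -720.69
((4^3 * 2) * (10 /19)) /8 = 160 /19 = 8.42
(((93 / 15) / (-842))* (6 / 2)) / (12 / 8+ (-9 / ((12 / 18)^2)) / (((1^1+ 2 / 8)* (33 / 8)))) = 341 / 37469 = 0.01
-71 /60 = -1.18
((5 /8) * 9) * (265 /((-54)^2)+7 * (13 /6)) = 222455 /2592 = 85.82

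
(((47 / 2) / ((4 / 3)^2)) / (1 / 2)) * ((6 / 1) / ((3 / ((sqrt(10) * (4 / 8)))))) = 423 * sqrt(10) / 16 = 83.60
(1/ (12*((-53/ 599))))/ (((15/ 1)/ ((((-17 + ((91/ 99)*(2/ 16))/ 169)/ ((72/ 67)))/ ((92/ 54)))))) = 1404855665/ 2409758208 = 0.58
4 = 4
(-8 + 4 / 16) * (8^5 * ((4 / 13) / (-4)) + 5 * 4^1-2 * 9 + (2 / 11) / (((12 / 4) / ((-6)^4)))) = 5408415 / 286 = 18910.54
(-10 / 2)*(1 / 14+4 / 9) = -325 / 126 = -2.58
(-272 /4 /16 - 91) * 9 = -3429 /4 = -857.25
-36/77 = -0.47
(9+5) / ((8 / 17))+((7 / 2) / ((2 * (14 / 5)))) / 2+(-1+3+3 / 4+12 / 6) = 557 / 16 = 34.81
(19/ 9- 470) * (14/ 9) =-58954/ 81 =-727.83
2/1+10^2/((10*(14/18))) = 14.86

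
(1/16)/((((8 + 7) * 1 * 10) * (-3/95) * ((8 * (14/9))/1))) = -19/17920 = -0.00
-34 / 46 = -17 / 23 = -0.74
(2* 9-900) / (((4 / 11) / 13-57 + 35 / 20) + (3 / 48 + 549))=-2018016 / 1129907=-1.79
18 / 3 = 6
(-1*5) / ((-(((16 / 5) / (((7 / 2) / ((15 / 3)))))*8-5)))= 35 / 221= 0.16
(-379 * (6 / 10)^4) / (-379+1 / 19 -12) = 194427 / 1547500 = 0.13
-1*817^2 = -667489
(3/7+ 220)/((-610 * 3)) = -1543/12810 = -0.12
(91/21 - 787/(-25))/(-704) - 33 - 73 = -2799743/26400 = -106.05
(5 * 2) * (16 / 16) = 10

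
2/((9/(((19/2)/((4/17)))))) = 323/36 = 8.97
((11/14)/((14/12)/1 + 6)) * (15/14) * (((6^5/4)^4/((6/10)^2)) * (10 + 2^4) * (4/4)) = 255288406703616000/2107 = 121162034505750.36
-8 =-8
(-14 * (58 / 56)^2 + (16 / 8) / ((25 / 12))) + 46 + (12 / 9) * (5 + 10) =72719 / 1400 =51.94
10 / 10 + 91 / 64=155 / 64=2.42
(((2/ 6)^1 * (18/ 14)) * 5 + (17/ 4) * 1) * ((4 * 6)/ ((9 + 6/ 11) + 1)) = 5907/ 406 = 14.55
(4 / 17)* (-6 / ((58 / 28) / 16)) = -5376 / 493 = -10.90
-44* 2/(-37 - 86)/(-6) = -44/369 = -0.12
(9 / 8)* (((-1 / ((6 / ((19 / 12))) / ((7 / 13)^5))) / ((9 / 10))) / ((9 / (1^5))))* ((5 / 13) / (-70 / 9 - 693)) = 1140475 / 1252499013792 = 0.00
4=4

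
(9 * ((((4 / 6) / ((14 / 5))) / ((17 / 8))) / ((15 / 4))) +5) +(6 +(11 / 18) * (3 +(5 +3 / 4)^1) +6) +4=228047 / 8568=26.62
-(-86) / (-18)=-43 / 9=-4.78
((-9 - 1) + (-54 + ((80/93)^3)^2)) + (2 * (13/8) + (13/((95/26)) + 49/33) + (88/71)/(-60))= -10622726474093564053/192013746643994220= -55.32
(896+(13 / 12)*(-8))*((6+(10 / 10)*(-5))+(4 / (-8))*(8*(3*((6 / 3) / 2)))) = -29282 / 3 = -9760.67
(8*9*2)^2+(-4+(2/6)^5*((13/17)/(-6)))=513863339/24786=20732.00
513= 513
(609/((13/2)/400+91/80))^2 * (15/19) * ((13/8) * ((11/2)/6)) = 407969100000/1245127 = 327652.60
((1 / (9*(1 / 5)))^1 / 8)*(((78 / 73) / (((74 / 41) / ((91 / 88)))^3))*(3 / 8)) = 3375896347915 / 645083619524608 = 0.01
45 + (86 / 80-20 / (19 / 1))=34217 / 760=45.02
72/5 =14.40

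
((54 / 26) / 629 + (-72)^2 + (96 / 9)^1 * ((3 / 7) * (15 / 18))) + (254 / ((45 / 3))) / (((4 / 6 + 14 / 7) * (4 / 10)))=7148493299 / 1373736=5203.69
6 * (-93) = -558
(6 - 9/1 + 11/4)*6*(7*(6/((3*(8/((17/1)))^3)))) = -201.51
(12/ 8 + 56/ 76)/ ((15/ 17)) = 289/ 114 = 2.54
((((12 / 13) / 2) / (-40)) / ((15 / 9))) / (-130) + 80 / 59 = 13520531 / 9971000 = 1.36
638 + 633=1271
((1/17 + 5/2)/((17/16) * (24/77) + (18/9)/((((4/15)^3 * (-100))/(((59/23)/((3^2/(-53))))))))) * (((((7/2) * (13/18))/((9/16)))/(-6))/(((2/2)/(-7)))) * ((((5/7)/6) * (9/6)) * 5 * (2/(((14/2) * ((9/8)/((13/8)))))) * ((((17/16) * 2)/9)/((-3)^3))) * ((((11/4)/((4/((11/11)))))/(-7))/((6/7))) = 2386909525/7837175307348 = 0.00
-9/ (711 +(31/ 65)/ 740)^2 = -20822490000/ 1169580561155161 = -0.00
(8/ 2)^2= 16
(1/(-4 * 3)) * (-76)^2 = -1444/3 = -481.33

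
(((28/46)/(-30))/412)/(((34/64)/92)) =-224/26265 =-0.01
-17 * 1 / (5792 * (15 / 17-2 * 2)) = 289 / 306976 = 0.00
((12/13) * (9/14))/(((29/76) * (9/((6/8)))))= 0.13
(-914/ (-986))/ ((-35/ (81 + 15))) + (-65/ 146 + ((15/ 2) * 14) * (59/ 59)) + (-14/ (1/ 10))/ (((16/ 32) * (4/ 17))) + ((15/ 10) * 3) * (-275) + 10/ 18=-26356675454/ 11336535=-2324.93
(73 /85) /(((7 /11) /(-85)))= -803 /7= -114.71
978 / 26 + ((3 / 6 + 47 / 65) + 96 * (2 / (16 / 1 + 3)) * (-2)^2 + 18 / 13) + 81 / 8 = 896799 / 9880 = 90.77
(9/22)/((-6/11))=-3/4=-0.75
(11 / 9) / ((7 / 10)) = 110 / 63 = 1.75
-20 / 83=-0.24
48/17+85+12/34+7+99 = 3301/17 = 194.18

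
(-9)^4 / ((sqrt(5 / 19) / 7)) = 89528.20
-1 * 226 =-226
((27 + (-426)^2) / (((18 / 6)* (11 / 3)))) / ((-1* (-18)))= 20167 / 22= 916.68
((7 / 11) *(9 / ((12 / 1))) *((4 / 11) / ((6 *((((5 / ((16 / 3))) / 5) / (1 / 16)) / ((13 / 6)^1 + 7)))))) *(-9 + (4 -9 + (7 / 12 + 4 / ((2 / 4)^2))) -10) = -3115 / 4752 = -0.66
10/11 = 0.91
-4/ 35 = -0.11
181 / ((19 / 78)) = 743.05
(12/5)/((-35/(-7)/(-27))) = -324/25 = -12.96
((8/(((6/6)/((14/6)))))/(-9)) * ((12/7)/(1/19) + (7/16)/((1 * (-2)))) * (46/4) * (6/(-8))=166681/288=578.75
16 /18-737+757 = 188 /9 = 20.89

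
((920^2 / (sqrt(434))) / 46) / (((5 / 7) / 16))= 19784.31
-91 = -91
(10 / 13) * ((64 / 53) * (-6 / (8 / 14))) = -6720 / 689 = -9.75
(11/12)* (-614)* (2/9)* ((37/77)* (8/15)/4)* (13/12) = -147667/17010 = -8.68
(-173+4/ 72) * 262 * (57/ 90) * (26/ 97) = -100727341/ 13095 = -7692.05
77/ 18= 4.28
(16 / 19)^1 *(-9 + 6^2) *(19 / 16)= 27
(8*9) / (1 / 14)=1008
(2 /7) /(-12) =-1 /42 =-0.02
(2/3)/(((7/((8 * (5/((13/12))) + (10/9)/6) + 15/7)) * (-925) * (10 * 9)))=-19288/429545025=-0.00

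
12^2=144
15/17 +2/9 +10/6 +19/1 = 3331/153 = 21.77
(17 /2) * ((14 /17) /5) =7 /5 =1.40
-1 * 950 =-950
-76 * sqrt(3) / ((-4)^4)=-19 * sqrt(3) / 64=-0.51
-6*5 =-30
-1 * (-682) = 682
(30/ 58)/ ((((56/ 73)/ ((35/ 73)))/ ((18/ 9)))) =0.65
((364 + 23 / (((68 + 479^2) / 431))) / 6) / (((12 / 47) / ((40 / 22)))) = 19634529415 / 45442782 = 432.07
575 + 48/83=47773/83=575.58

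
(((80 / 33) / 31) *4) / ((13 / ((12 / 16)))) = 0.02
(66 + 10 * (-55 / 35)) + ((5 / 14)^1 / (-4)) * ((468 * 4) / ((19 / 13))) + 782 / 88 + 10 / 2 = -293705 / 5852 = -50.19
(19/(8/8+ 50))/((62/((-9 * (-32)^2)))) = -29184/527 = -55.38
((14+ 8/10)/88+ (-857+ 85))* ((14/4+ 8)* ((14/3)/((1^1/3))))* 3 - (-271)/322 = -13204360879/35420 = -372793.93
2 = 2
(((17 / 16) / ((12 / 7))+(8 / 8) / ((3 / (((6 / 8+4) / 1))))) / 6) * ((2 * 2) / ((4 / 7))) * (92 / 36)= 7567 / 1152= 6.57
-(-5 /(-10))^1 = -1 /2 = -0.50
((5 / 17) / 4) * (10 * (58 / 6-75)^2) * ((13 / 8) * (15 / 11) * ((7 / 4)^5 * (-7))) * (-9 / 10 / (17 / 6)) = 826240103325 / 3255296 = 253814.12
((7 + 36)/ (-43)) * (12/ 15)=-4/ 5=-0.80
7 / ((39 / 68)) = 476 / 39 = 12.21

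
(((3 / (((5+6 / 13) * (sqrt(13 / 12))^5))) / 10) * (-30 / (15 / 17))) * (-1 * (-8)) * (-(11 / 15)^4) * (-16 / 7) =-1019482112 * sqrt(39) / 787434375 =-8.09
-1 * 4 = -4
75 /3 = 25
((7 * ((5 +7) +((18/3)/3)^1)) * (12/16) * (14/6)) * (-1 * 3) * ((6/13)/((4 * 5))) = -3087/260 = -11.87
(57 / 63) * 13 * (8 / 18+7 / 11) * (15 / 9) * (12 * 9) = 528580 / 231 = 2288.23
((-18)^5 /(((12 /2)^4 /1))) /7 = -1458 /7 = -208.29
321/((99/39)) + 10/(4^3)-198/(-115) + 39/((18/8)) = 17689663/121440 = 145.67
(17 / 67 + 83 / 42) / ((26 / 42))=6275 / 1742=3.60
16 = 16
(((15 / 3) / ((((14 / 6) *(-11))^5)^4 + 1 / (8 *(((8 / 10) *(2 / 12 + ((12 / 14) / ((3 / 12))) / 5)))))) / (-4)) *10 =-124826881555800 / 153740226684484727901997366567957854530189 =-0.00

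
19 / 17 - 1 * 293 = -4962 / 17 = -291.88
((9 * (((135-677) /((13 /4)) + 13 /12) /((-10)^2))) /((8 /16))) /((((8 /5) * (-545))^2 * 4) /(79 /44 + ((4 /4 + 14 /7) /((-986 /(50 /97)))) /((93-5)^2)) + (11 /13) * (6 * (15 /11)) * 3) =-3965942459613 /225274626990354800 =-0.00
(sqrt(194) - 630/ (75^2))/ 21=-2/ 375+ sqrt(194)/ 21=0.66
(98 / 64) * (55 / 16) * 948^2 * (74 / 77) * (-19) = -1382038245 / 16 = -86377390.31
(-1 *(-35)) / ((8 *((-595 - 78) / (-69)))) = 2415 / 5384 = 0.45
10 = 10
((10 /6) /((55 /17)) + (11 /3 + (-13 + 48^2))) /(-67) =-25247 /737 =-34.26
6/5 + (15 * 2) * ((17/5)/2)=52.20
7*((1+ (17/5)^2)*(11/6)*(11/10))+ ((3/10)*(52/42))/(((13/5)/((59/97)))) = 90336991/509250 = 177.39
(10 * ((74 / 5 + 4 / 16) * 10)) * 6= 9030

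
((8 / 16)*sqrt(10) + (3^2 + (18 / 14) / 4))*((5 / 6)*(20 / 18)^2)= 125*sqrt(10) / 243 + 3625 / 378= 11.22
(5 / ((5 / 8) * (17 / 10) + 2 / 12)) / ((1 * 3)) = 80 / 59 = 1.36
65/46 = 1.41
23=23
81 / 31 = 2.61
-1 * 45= -45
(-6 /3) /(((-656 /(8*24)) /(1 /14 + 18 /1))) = 3036 /287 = 10.58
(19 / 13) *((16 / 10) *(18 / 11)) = 2736 / 715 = 3.83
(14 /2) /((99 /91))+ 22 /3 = 1363 /99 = 13.77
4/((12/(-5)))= -5/3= -1.67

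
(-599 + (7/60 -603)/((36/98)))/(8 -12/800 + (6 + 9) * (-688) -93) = 12096985/56187081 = 0.22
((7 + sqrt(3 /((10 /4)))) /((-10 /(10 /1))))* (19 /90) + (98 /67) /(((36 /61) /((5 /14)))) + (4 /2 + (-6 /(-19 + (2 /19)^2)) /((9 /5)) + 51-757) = -431370931 /612380-19* sqrt(30) /450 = -704.65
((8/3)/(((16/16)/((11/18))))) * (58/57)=2552/1539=1.66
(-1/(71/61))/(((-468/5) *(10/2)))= 61/33228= 0.00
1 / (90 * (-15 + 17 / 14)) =-7 / 8685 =-0.00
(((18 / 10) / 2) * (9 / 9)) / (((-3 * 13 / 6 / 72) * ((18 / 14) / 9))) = -4536 / 65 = -69.78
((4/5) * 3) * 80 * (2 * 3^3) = 10368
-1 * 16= -16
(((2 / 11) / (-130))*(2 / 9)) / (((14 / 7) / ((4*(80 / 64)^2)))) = -5 / 5148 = -0.00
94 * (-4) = -376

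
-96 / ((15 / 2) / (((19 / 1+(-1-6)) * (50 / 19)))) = -7680 / 19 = -404.21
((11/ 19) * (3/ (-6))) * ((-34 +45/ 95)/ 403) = 539/ 22382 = 0.02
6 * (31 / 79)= 186 / 79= 2.35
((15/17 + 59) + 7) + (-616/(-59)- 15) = 62510/1003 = 62.32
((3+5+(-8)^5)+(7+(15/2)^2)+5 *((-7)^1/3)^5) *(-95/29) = 3051151195/28188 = 108242.91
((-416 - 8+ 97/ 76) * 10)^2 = 25803603225/ 1444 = 17869531.32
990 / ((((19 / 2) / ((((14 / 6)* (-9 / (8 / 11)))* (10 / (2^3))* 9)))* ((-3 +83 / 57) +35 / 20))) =-15436575 / 94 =-164218.88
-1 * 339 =-339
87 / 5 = 17.40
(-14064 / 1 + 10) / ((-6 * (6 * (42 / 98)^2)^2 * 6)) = 321.44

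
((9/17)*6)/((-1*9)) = -0.35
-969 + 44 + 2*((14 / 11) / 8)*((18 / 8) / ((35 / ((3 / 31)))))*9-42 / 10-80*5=-3626009 / 2728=-1329.18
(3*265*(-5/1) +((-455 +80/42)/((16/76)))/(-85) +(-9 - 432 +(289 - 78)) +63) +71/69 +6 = -44992459/10948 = -4109.65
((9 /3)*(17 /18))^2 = 289 /36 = 8.03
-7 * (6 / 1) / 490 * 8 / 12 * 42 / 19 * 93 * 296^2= -1029257.43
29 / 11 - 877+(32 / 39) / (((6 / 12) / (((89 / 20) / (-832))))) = -97527499 / 111540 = -874.37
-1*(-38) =38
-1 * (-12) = 12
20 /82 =10 /41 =0.24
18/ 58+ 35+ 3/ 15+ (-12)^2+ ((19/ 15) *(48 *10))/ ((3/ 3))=114189/ 145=787.51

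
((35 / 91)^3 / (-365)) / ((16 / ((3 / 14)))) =-75 / 35925344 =-0.00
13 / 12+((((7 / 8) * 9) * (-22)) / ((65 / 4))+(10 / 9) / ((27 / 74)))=-412751 / 63180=-6.53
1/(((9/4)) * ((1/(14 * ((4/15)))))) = 224/135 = 1.66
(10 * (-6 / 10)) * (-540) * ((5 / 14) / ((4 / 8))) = 16200 / 7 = 2314.29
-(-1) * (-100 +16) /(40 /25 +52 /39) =-315 /11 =-28.64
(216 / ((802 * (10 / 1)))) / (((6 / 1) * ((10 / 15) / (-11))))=-297 / 4010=-0.07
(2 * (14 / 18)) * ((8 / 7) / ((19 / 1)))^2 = 0.01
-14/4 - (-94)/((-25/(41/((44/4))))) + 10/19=-177527/10450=-16.99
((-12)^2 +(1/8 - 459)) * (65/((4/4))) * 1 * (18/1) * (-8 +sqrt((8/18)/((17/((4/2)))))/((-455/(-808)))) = 2947230 - 3053028 * sqrt(34)/119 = 2797632.86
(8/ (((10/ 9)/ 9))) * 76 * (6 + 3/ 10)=775656/ 25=31026.24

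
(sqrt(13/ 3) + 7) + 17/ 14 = sqrt(39)/ 3 + 115/ 14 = 10.30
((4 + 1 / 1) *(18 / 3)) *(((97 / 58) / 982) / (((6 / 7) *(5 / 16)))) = 2716 / 14239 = 0.19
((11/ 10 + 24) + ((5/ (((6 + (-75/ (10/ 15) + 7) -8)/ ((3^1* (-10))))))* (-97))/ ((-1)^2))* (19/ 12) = -900733/ 5160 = -174.56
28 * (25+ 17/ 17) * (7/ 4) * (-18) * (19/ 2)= -217854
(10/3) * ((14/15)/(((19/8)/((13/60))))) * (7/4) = 0.50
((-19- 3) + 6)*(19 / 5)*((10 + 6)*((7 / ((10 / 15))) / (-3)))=17024 / 5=3404.80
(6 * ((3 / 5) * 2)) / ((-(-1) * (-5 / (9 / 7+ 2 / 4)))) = -18 / 7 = -2.57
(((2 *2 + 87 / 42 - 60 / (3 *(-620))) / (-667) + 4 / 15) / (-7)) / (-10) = 0.00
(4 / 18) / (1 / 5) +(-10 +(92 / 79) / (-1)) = -7148 / 711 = -10.05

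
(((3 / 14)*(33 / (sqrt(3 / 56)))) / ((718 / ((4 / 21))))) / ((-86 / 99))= -1089*sqrt(42) / 756413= -0.01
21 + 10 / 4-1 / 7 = 327 / 14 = 23.36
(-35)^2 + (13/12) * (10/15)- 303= 16609/18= 922.72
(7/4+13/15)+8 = 637/60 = 10.62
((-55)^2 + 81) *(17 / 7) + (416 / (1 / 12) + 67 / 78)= 6844657 / 546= 12536.00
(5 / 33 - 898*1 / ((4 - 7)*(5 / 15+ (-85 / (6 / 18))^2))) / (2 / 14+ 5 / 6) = 502507 / 3142117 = 0.16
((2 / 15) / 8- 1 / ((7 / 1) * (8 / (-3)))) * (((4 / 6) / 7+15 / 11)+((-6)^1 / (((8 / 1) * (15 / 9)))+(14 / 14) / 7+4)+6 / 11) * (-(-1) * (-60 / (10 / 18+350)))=-4658817 / 68021800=-0.07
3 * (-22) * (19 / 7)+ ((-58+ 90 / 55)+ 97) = -10665 / 77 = -138.51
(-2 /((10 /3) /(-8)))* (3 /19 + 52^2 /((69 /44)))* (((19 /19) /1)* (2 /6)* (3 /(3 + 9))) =4521502 /6555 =689.78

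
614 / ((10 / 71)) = 21797 / 5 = 4359.40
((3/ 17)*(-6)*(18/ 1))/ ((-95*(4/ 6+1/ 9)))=2916/ 11305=0.26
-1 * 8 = -8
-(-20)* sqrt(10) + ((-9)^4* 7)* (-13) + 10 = -597041 + 20* sqrt(10) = -596977.75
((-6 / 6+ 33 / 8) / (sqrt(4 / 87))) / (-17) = -25*sqrt(87) / 272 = -0.86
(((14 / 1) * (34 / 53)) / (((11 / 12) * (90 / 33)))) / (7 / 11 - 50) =-10472 / 143895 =-0.07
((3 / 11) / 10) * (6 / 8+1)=21 / 440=0.05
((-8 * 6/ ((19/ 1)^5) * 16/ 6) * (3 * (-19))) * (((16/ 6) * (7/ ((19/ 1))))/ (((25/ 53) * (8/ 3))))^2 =52854144/ 29403675625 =0.00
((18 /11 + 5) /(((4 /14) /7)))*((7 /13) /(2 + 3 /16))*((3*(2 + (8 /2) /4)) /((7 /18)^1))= 662256 /715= 926.23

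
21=21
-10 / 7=-1.43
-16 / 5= -3.20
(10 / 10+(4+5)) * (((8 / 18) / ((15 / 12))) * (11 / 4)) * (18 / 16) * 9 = 99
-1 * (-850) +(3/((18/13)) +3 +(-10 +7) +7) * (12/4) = 1755/2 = 877.50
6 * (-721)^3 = -2248832166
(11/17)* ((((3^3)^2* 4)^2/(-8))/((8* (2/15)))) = -87687765/136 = -644762.98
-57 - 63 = -120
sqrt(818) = 28.60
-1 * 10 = -10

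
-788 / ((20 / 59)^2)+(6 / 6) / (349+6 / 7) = -1679418193 / 244900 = -6857.57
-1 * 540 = -540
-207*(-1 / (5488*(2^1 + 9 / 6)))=0.01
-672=-672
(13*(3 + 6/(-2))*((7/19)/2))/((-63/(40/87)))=0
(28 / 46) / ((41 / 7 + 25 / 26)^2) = 463736 / 35421863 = 0.01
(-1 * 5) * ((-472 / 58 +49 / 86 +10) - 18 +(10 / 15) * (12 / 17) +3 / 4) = 6083085 / 84796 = 71.74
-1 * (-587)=587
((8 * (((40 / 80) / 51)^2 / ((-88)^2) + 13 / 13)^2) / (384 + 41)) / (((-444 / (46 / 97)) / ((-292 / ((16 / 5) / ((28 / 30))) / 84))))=10898885312072475791 / 534672101609239973068800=0.00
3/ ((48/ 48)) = 3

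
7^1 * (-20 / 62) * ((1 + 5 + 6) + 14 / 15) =-2716 / 93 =-29.20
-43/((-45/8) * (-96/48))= -172/45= -3.82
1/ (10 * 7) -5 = -349/ 70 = -4.99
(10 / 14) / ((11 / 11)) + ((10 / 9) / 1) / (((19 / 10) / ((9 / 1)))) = 795 / 133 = 5.98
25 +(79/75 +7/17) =33743/1275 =26.47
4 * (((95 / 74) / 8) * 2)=95 / 74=1.28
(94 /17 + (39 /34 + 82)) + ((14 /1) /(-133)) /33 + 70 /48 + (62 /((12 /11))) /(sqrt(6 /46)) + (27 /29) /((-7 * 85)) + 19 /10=531020011 /5770072 + 341 * sqrt(69) /18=249.39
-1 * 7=-7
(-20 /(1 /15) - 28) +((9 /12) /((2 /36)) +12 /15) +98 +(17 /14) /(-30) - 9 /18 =-216.24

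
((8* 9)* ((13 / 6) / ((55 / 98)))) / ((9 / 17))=86632 / 165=525.04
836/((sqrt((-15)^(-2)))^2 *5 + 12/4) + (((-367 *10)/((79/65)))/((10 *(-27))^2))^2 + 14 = 65545472440619/225537183108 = 290.62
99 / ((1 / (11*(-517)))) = -563013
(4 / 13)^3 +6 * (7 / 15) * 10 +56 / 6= 246256 / 6591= 37.36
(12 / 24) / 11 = 0.05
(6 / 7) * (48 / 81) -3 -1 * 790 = -49927 / 63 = -792.49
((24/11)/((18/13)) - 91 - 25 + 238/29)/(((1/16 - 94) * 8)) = 203300/1438371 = 0.14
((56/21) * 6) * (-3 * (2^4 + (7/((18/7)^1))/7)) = -2360/3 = -786.67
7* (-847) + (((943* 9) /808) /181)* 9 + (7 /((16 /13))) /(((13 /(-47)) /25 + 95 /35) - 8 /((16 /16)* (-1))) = -152642204617137 /25749592864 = -5927.95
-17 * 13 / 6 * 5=-1105 / 6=-184.17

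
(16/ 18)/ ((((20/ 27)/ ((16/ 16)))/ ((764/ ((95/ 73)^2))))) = 24428136/ 45125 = 541.34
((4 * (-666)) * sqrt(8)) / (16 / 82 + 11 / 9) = -1966032 * sqrt(2) / 523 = -5316.23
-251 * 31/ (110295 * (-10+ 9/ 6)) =15562/ 1875015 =0.01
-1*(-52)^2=-2704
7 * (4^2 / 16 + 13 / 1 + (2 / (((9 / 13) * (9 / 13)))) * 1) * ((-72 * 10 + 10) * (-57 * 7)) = 973006720 / 27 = 36037285.93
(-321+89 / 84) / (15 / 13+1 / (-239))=-83500625 / 300048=-278.29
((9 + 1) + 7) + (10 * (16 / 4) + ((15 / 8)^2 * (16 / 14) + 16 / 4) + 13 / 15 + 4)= 58703 / 840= 69.88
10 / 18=5 / 9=0.56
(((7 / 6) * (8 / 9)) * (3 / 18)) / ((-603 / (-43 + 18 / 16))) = 35 / 2916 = 0.01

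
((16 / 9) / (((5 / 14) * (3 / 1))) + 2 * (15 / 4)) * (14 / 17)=17311 / 2295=7.54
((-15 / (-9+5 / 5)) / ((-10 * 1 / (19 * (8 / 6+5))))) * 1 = -361 / 16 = -22.56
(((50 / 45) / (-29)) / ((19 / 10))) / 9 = -100 / 44631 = -0.00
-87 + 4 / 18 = -781 / 9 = -86.78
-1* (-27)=27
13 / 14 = 0.93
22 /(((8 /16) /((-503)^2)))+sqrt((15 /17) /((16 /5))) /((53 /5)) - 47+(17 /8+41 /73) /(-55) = 25 * sqrt(51) /3604+357571048311 /32120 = 11132349.00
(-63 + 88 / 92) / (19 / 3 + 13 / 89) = -381009 / 39790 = -9.58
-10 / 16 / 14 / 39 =-5 / 4368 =-0.00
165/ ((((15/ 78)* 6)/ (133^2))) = 2529527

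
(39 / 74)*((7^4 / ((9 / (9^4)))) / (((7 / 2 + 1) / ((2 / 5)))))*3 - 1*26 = 45503744 / 185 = 245966.18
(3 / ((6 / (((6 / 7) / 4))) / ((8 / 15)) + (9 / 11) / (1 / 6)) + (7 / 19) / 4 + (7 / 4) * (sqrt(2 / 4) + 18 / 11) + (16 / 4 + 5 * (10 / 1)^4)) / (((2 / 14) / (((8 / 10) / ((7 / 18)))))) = 63 * sqrt(2) / 5 + 316804797126 / 439945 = 720118.73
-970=-970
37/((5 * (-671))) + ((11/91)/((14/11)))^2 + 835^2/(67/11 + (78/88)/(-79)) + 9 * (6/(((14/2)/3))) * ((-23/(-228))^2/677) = 921535179899461552659713/8035637924772738280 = 114681.02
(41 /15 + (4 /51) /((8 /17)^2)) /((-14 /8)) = -247 /140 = -1.76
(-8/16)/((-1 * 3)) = 1/6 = 0.17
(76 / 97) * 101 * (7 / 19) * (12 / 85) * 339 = 11504304 / 8245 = 1395.31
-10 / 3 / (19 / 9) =-30 / 19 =-1.58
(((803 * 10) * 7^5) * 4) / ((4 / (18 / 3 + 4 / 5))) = 917729428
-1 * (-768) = 768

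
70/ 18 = 35/ 9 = 3.89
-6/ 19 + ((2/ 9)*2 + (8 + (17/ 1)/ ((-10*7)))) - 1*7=10603/ 11970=0.89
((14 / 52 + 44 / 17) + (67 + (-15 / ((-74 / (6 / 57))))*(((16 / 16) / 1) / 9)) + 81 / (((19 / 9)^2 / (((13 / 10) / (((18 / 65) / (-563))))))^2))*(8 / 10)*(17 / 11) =291411408431436167 / 8274340932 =35218685.19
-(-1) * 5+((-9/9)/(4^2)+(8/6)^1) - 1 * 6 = 13/48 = 0.27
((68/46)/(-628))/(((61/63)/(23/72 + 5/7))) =-8857/3524336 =-0.00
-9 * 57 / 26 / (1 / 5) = -2565 / 26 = -98.65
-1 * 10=-10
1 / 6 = 0.17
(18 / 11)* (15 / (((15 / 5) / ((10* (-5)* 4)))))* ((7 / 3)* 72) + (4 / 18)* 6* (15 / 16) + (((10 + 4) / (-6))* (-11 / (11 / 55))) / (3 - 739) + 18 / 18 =-6676941587 / 24288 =-274907.02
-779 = -779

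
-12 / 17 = -0.71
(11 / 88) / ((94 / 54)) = 0.07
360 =360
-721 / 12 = -60.08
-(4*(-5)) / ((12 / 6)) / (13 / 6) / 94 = 0.05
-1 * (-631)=631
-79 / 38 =-2.08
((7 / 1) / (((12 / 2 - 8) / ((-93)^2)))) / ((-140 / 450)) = 389205 / 4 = 97301.25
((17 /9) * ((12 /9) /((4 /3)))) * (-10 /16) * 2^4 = -170 /9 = -18.89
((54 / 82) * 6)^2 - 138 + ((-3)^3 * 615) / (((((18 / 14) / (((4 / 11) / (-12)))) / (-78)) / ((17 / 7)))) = -1373101764 / 18491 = -74257.84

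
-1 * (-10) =10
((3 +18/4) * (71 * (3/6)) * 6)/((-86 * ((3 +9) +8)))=-639/688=-0.93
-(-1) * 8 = 8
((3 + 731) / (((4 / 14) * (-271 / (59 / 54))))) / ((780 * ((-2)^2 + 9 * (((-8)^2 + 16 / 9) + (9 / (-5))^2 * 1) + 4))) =-108265 / 5129685288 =-0.00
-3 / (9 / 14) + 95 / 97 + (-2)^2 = 91 / 291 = 0.31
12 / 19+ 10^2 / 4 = 487 / 19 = 25.63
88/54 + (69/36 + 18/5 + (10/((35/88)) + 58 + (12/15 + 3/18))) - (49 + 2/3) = 157207/3780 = 41.59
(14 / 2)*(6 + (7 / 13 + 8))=1323 / 13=101.77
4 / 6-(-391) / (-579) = -5 / 579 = -0.01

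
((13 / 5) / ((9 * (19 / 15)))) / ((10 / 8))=52 / 285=0.18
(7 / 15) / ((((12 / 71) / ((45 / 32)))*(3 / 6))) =497 / 64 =7.77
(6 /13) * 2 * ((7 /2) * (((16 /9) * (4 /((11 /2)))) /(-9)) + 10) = 33848 /3861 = 8.77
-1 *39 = -39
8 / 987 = 0.01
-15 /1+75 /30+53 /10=-36 /5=-7.20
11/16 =0.69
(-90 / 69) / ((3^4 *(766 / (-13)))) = 65 / 237843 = 0.00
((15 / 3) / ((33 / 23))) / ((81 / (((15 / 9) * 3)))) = 575 / 2673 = 0.22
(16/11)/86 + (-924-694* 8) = -3063140/473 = -6475.98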